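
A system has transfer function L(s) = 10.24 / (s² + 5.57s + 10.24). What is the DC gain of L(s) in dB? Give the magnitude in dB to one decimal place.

L(0) = 10.24 / 10.24 = 1
20 log₁₀(1) = 0.00 dB

0.0 dB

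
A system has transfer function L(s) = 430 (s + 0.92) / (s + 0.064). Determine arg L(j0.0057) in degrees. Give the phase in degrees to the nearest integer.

∠(j0.0057 + 0.92) = arctan(0.0057/0.92) = 0.35°
∠(j0.0057 + 0.064) = arctan(0.0057/0.064) = 5.09°
∠L(j0.0057) = 0.35° − 5.09° = -4.73°

-5°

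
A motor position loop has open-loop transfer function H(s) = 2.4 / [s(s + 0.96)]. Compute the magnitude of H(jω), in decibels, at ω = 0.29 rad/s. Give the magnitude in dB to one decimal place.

18.3 dB

|j0.29 + 0.96| = √(0.29² + 0.96²) = 1.003
|j0.29| = 0.29
|H(j0.29)| = 2.4 / (1.003 × 0.29) = 8.2524
20 log₁₀(8.2524) = 18.33 dB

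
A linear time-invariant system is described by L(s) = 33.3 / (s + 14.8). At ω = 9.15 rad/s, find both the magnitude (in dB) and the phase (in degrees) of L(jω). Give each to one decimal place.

|j9.15 + 14.8| = √(9.15² + 14.8²) = 17.4
|L(j9.15)| = 33.3 / 17.4 = 1.9138
20 log₁₀(1.9138) = 5.64 dB
∠(j9.15 + 14.8) = arctan(9.15/14.8) = 31.73°
∠L(j9.15) = −31.73° = -31.73°

|L| = 5.6 dB, ∠L = -31.7°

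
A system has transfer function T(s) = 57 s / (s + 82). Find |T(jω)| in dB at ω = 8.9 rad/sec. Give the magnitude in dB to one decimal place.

|j8.9| = 8.9
|j8.9 + 82| = √(8.9² + 82²) = 82.48
|T(j8.9)| = 57 × 8.9 / 82.48 = 6.1505
20 log₁₀(6.1505) = 15.78 dB

15.8 dB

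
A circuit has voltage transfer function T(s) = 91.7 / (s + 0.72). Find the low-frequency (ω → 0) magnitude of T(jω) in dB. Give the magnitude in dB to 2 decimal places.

T(0) = 91.7 / 0.72 = 127.36
20 log₁₀(127.36) = 42.101 dB

42.10 dB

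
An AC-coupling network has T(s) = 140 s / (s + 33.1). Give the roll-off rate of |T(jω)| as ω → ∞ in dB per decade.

With 1 zero and 1 pole, the high-frequency asymptotic slope is 20 × (1 − 1) = 0 dB/decade.

0 dB/decade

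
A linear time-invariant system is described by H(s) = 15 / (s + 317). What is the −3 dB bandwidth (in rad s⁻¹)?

For a single-pole low-pass, the −3 dB point is at the pole: ω = 317 rad s⁻¹.

317 rad s⁻¹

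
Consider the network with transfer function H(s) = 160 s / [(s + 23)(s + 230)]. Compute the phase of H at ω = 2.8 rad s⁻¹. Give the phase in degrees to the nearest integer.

82°

∠(j2.8) = 90.00°
∠(j2.8 + 23) = arctan(2.8/23) = 6.94°
∠(j2.8 + 230) = arctan(2.8/230) = 0.70°
∠H(j2.8) = 90.00° − (6.94° + 0.70°) = 82.36°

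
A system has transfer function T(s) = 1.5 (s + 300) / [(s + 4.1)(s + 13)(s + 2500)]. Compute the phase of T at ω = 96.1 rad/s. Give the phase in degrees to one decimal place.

-154.3°

∠(j96.1 + 300) = arctan(96.1/300) = 17.76°
∠(j96.1 + 4.1) = arctan(96.1/4.1) = 87.56°
∠(j96.1 + 13) = arctan(96.1/13) = 82.30°
∠(j96.1 + 2500) = arctan(96.1/2500) = 2.20°
∠T(j96.1) = 17.76° − (87.56° + 82.30° + 2.20°) = -154.29°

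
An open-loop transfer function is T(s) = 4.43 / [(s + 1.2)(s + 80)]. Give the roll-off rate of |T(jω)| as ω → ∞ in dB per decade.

With 0 zeros and 2 poles, the high-frequency asymptotic slope is 20 × (0 − 2) = -40 dB/decade.

-40 dB/decade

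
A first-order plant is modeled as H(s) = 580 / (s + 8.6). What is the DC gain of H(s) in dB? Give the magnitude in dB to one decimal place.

36.6 dB

H(0) = 580 / 8.6 = 67.442
20 log₁₀(67.442) = 36.58 dB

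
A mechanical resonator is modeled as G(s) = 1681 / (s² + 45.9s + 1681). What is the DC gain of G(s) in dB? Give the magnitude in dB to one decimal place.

G(0) = 1681 / 1681 = 1
20 log₁₀(1) = 0.00 dB

0.0 dB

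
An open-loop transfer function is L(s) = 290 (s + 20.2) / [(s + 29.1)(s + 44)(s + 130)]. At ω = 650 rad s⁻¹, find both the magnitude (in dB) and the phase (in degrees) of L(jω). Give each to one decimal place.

|L| = -63.5 dB, ∠L = -164.0°

|j650 + 20.2| = √(650² + 20.2²) = 650.3
|j650 + 29.1| = √(650² + 29.1²) = 650.7
|j650 + 44| = √(650² + 44²) = 651.5
|j650 + 130| = √(650² + 130²) = 662.9
|L(j650)| = 290 × 650.3 / (650.7 × 651.5 × 662.9) = 0.00067118
20 log₁₀(0.00067118) = -63.46 dB
∠(j650 + 20.2) = arctan(650/20.2) = 88.22°
∠(j650 + 29.1) = arctan(650/29.1) = 87.44°
∠(j650 + 44) = arctan(650/44) = 86.13°
∠(j650 + 130) = arctan(650/130) = 78.69°
∠L(j650) = 88.22° − (87.44° + 86.13° + 78.69°) = -164.03°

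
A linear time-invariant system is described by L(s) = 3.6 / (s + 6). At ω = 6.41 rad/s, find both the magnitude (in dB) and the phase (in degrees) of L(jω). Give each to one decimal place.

|L| = -7.7 dB, ∠L = -46.9°

|j6.41 + 6| = √(6.41² + 6²) = 8.78
|L(j6.41)| = 3.6 / 8.78 = 0.41002
20 log₁₀(0.41002) = -7.74 dB
∠(j6.41 + 6) = arctan(6.41/6) = 46.89°
∠L(j6.41) = −46.89° = -46.89°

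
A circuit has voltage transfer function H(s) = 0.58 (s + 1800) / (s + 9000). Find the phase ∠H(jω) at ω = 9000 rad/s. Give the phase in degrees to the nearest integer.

∠(j9000 + 1800) = arctan(9000/1800) = 78.69°
∠(j9000 + 9000) = arctan(9000/9000) = 45.00°
∠H(j9000) = 78.69° − 45.00° = 33.69°

34°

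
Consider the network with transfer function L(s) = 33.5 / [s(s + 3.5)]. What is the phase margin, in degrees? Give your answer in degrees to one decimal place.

Gain crossover: |L(jω)| = 1 at ω ≈ 5.28 rad s⁻¹.
∠L(j5.28) = −90° − arctan(5.28/3.5) ≈ -146.48°
PM = 180° + (-146.48°) = 33.52°

33.5°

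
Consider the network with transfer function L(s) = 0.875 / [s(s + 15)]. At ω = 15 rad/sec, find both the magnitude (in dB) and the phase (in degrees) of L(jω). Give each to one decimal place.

|L| = -51.2 dB, ∠L = -135.0°

|j15 + 15| = √(15² + 15²) = 21.21
|j15| = 15
|L(j15)| = 0.875 / (21.21 × 15) = 0.0027499
20 log₁₀(0.0027499) = -51.21 dB
∠(j15 + 15) = arctan(15/15) = 45.00°
∠(j15) = 90.00°
∠L(j15) = − (45.00° + 90.00°) = -135.00°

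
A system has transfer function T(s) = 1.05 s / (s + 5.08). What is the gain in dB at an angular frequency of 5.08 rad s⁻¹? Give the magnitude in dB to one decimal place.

-2.6 dB

|j5.08| = 5.08
|j5.08 + 5.08| = √(5.08² + 5.08²) = 7.184
|T(j5.08)| = 1.05 × 5.08 / 7.184 = 0.74246
20 log₁₀(0.74246) = -2.59 dB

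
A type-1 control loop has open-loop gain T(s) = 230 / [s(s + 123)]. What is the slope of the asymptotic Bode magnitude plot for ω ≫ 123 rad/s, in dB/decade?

-40 dB/decade

With 0 zeros and 2 poles, the high-frequency asymptotic slope is 20 × (0 − 2) = -40 dB/decade.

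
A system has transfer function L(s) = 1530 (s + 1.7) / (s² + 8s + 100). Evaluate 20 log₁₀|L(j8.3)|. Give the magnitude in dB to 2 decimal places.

44.95 dB

|j8.3 + 1.7| = √(8.3² + 1.7²) = 8.472
|(j8.3)² + 8(j8.3) + 100| = |31.11 + j66.4| = 73.33
|L(j8.3)| = 1530 × 8.472 / 73.33 = 176.78
20 log₁₀(176.78) = 44.949 dB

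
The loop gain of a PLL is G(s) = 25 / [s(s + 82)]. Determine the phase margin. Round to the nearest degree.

90°

Gain crossover: |G(jω)| = 1 at ω ≈ 0.305 rad/s.
∠G(j0.305) = −90° − arctan(0.305/82) ≈ -90.21°
PM = 180° + (-90.21°) = 89.79°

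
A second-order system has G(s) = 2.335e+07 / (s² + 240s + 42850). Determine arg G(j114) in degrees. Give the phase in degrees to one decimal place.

∠[(j114)² + 240(j114) + 42850] = ∠[29854 + j27360] = 42.50°
∠G(j114) = −42.50° = -42.50°

-42.5°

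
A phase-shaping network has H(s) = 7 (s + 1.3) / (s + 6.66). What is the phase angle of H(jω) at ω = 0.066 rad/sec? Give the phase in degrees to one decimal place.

∠(j0.066 + 1.3) = arctan(0.066/1.3) = 2.91°
∠(j0.066 + 6.66) = arctan(0.066/6.66) = 0.57°
∠H(j0.066) = 2.91° − 0.57° = 2.34°

2.3 deg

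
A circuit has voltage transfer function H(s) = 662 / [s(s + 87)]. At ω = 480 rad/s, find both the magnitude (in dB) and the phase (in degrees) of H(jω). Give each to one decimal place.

|H| = -51.0 dB, ∠H = -169.7 deg

|j480 + 87| = √(480² + 87²) = 487.8
|j480| = 480
|H(j480)| = 662 / (487.8 × 480) = 0.0028272
20 log₁₀(0.0028272) = -50.97 dB
∠(j480 + 87) = arctan(480/87) = 79.73°
∠(j480) = 90.00°
∠H(j480) = − (79.73° + 90.00°) = -169.73°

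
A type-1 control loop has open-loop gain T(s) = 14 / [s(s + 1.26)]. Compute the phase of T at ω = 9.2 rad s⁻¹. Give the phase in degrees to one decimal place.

∠(j9.2 + 1.26) = arctan(9.2/1.26) = 82.20°
∠(j9.2) = 90.00°
∠T(j9.2) = − (82.20° + 90.00°) = -172.20°

-172.2°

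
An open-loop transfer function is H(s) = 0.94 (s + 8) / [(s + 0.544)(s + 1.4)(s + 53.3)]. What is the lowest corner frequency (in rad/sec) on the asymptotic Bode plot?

0.544 rad/sec

Break frequencies occur at each pole and zero magnitude: 0.544 rad/sec, 1.4 rad/sec, 8 rad/sec, 53.3 rad/sec.
The lowest is 0.544 rad/sec.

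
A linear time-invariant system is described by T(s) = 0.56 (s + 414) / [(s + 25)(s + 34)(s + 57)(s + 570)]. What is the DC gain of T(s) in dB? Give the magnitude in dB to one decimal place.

-101.5 dB

T(0) = 0.56 × 414 / (25 × 34 × 57 × 570) = 8.395e-06
20 log₁₀(8.395e-06) = -101.52 dB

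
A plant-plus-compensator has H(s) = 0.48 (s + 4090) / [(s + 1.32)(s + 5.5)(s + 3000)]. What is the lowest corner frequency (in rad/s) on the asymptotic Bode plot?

Break frequencies occur at each pole and zero magnitude: 1.32 rad/s, 5.5 rad/s, 3000 rad/s, 4090 rad/s.
The lowest is 1.32 rad/s.

1.32 rad/s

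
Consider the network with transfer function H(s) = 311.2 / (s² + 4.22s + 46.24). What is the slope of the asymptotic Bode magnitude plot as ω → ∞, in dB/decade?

-40 dB/decade

With 0 zeros and 2 poles, the high-frequency asymptotic slope is 20 × (0 − 2) = -40 dB/decade.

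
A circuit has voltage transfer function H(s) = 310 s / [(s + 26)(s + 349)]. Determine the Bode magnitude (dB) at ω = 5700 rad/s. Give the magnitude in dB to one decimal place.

-25.3 dB

|j5700| = 5700
|j5700 + 26| = √(5700² + 26²) = 5700
|j5700 + 349| = √(5700² + 349²) = 5711
|H(j5700)| = 310 × 5700 / (5700 × 5711) = 0.054284
20 log₁₀(0.054284) = -25.31 dB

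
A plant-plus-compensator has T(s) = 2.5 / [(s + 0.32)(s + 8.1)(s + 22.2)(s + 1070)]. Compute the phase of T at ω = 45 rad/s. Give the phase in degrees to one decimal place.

∠(j45 + 0.32) = arctan(45/0.32) = 89.59°
∠(j45 + 8.1) = arctan(45/8.1) = 79.80°
∠(j45 + 22.2) = arctan(45/22.2) = 63.74°
∠(j45 + 1070) = arctan(45/1070) = 2.41°
∠T(j45) = − (89.59° + 79.80° + 63.74° + 2.41°) = -235.54°

-235.5°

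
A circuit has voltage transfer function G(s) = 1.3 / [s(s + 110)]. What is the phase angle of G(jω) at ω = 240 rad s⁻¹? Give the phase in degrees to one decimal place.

∠(j240 + 110) = arctan(240/110) = 65.38°
∠(j240) = 90.00°
∠G(j240) = − (65.38° + 90.00°) = -155.38°

-155.4°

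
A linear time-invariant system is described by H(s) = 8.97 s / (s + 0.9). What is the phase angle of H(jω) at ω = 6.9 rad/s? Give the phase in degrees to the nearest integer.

7°

∠(j6.9) = 90.00°
∠(j6.9 + 0.9) = arctan(6.9/0.9) = 82.57°
∠H(j6.9) = 90.00° − 82.57° = 7.43°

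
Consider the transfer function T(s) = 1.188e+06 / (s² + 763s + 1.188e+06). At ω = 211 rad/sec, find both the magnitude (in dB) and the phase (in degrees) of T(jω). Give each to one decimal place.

|T| = 0.2 dB, ∠T = -8.0°

|(j211)² + 763(j211) + 1.188e+06| = |1.1435e+06 + j1.6099e+05| = 1.155e+06
|T(j211)| = 1.188e+06 / 1.155e+06 = 1.0288
20 log₁₀(1.0288) = 0.25 dB
∠[(j211)² + 763(j211) + 1.188e+06] = ∠[1.1435e+06 + j1.6099e+05] = 8.01°
∠T(j211) = −8.01° = -8.01°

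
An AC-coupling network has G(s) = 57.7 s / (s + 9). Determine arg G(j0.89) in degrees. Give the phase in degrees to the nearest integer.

84°

∠(j0.89) = 90.00°
∠(j0.89 + 9) = arctan(0.89/9) = 5.65°
∠G(j0.89) = 90.00° − 5.65° = 84.35°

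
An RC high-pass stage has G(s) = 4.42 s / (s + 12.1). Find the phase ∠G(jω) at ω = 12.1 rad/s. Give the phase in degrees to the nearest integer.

∠(j12.1) = 90.00°
∠(j12.1 + 12.1) = arctan(12.1/12.1) = 45.00°
∠G(j12.1) = 90.00° − 45.00° = 45.00°

45°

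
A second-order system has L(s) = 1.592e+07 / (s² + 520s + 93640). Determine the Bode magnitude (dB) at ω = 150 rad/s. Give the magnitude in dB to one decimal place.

43.6 dB

|(j150)² + 520(j150) + 93640| = |71140 + j78000| = 1.056e+05
|L(j150)| = 1.592e+07 / 1.056e+05 = 150.8
20 log₁₀(150.8) = 43.57 dB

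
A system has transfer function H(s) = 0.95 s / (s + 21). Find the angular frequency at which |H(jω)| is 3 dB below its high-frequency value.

For a single-pole high-pass, the −3 dB point is at the pole: ω = 21 rad/sec.

21 rad/sec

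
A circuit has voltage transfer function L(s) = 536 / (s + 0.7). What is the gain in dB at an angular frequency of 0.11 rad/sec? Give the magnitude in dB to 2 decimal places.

57.58 dB

|j0.11 + 0.7| = √(0.11² + 0.7²) = 0.7086
|L(j0.11)| = 536 / 0.7086 = 756.43
20 log₁₀(756.43) = 57.575 dB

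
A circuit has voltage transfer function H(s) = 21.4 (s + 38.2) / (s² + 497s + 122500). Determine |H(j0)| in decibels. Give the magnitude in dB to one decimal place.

H(0) = 21.4 × 38.2 / 122500 = 0.0066733
20 log₁₀(0.0066733) = -43.51 dB

-43.5 dB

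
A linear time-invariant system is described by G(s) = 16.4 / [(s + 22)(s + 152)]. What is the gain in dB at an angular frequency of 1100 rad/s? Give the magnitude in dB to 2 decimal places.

|j1100 + 22| = √(1100² + 22²) = 1100
|j1100 + 152| = √(1100² + 152²) = 1110
|G(j1100)| = 16.4 / (1100 × 1110) = 1.3423e-05
20 log₁₀(1.3423e-05) = -97.443 dB

-97.44 dB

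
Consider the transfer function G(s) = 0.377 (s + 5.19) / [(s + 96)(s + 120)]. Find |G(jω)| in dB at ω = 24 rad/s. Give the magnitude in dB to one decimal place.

|j24 + 5.19| = √(24² + 5.19²) = 24.55
|j24 + 96| = √(24² + 96²) = 98.95
|j24 + 120| = √(24² + 120²) = 122.4
|G(j24)| = 0.377 × 24.55 / (98.95 × 122.4) = 0.00076444
20 log₁₀(0.00076444) = -62.33 dB

-62.3 dB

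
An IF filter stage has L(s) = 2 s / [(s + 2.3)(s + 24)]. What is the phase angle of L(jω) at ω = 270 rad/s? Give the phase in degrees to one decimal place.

-84.4°

∠(j270) = 90.00°
∠(j270 + 2.3) = arctan(270/2.3) = 89.51°
∠(j270 + 24) = arctan(270/24) = 84.92°
∠L(j270) = 90.00° − (89.51° + 84.92°) = -84.43°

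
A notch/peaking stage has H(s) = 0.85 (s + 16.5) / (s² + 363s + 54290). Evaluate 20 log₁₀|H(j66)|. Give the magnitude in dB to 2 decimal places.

|j66 + 16.5| = √(66² + 16.5²) = 68.03
|(j66)² + 363(j66) + 54290| = |49934 + j23958| = 5.538e+04
|H(j66)| = 0.85 × 68.03 / 5.538e+04 = 0.0010441
20 log₁₀(0.0010441) = -59.625 dB

-59.63 dB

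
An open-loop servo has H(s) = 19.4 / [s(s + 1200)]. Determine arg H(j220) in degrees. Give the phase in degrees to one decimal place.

∠(j220 + 1200) = arctan(220/1200) = 10.39°
∠(j220) = 90.00°
∠H(j220) = − (10.39° + 90.00°) = -100.39°

-100.4°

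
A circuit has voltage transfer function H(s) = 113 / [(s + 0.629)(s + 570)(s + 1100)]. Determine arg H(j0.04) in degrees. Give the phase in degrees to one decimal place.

-3.6°

∠(j0.04 + 0.629) = arctan(0.04/0.629) = 3.64°
∠(j0.04 + 570) = arctan(0.04/570) = 0.00°
∠(j0.04 + 1100) = arctan(0.04/1100) = 0.00°
∠H(j0.04) = − (3.64° + 0.00° + 0.00°) = -3.64°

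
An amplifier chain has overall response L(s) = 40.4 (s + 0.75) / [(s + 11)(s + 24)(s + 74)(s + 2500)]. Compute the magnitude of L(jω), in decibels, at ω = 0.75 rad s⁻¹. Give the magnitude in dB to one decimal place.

|j0.75 + 0.75| = √(0.75² + 0.75²) = 1.061
|j0.75 + 11| = √(0.75² + 11²) = 11.03
|j0.75 + 24| = √(0.75² + 24²) = 24.01
|j0.75 + 74| = √(0.75² + 74²) = 74
|j0.75 + 2500| = √(0.75² + 2500²) = 2500
|L(j0.75)| = 40.4 × 1.061 / (11.03 × 24.01 × 74 × 2500) = 8.7486e-07
20 log₁₀(8.7486e-07) = -121.16 dB

-121.2 dB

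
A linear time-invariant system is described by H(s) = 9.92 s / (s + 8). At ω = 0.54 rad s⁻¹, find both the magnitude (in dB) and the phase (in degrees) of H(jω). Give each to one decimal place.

|H| = -3.5 dB, ∠H = 86.1 deg

|j0.54| = 0.54
|j0.54 + 8| = √(0.54² + 8²) = 8.018
|H(j0.54)| = 9.92 × 0.54 / 8.018 = 0.66808
20 log₁₀(0.66808) = -3.50 dB
∠(j0.54) = 90.00°
∠(j0.54 + 8) = arctan(0.54/8) = 3.86°
∠H(j0.54) = 90.00° − 3.86° = 86.14°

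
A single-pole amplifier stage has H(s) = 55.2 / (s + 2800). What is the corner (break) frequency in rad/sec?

2800 rad/sec

The single real pole at s = −2800 gives a corner at ω = 2800 rad/sec.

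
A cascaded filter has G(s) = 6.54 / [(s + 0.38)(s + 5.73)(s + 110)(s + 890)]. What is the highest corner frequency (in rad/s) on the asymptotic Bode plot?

Break frequencies occur at each pole and zero magnitude: 0.38 rad/s, 5.73 rad/s, 110 rad/s, 890 rad/s.
The highest is 890 rad/s.

890 rad/s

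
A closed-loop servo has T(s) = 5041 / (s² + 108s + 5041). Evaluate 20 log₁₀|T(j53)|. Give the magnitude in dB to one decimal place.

|(j53)² + 108(j53) + 5041| = |2232 + j5724| = 6144
|T(j53)| = 5041 / 6144 = 0.8205
20 log₁₀(0.8205) = -1.72 dB

-1.7 dB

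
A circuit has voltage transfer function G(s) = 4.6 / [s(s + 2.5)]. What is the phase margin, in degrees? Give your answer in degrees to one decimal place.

58.0 deg

Gain crossover: |G(jω)| = 1 at ω ≈ 1.56 rad/s.
∠G(j1.56) = −90° − arctan(1.56/2.5) ≈ -121.98°
PM = 180° + (-121.98°) = 58.02°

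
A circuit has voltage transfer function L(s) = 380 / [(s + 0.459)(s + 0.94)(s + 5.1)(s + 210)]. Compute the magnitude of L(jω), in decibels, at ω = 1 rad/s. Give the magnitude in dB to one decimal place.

|j1 + 0.459| = √(1² + 0.459²) = 1.1
|j1 + 0.94| = √(1² + 0.94²) = 1.372
|j1 + 5.1| = √(1² + 5.1²) = 5.197
|j1 + 210| = √(1² + 210²) = 210
|L(j1)| = 380 / (1.1 × 1.372 × 5.197 × 210) = 0.23056
20 log₁₀(0.23056) = -12.74 dB

-12.7 dB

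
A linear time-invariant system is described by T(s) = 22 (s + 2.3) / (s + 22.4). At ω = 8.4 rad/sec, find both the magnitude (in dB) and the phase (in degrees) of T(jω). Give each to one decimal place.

|T| = 18.1 dB, ∠T = 54.1 deg

|j8.4 + 2.3| = √(8.4² + 2.3²) = 8.709
|j8.4 + 22.4| = √(8.4² + 22.4²) = 23.92
|T(j8.4)| = 22 × 8.709 / 23.92 = 8.0091
20 log₁₀(8.0091) = 18.07 dB
∠(j8.4 + 2.3) = arctan(8.4/2.3) = 74.69°
∠(j8.4 + 22.4) = arctan(8.4/22.4) = 20.56°
∠T(j8.4) = 74.69° − 20.56° = 54.13°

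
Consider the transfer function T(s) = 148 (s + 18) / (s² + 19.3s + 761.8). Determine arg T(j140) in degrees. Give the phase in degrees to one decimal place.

-89.2°

∠(j140 + 18) = arctan(140/18) = 82.67°
∠[(j140)² + 19.3(j140) + 761.8] = ∠[-18838 + j2702] = 171.84°
∠T(j140) = 82.67° − 171.84° = -89.16°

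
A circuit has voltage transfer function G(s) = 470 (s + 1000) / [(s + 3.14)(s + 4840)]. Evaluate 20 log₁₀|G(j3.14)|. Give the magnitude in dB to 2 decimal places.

|j3.14 + 1000| = √(3.14² + 1000²) = 1000
|j3.14 + 3.14| = √(3.14² + 3.14²) = 4.441
|j3.14 + 4840| = √(3.14² + 4840²) = 4840
|G(j3.14)| = 470 × 1000 / (4.441 × 4840) = 21.868
20 log₁₀(21.868) = 26.796 dB

26.80 dB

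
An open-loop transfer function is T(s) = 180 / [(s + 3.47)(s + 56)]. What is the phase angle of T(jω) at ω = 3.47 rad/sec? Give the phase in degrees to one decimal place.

-48.5 deg

∠(j3.47 + 3.47) = arctan(3.47/3.47) = 45.00°
∠(j3.47 + 56) = arctan(3.47/56) = 3.55°
∠T(j3.47) = − (45.00° + 3.55°) = -48.55°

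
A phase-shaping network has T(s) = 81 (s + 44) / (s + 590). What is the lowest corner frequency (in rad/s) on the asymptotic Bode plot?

44 rad/s

Break frequencies occur at each pole and zero magnitude: 44 rad/s, 590 rad/s.
The lowest is 44 rad/s.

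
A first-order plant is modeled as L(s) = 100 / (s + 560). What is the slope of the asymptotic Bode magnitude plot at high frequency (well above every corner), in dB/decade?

-20 dB/decade

With 0 zeros and 1 pole, the high-frequency asymptotic slope is 20 × (0 − 1) = -20 dB/decade.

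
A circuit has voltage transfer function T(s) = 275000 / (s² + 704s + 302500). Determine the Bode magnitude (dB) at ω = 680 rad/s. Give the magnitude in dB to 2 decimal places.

-5.27 dB

|(j680)² + 704(j680) + 302500| = |-1.599e+05 + j4.7872e+05| = 5.047e+05
|T(j680)| = 275000 / 5.047e+05 = 0.54486
20 log₁₀(0.54486) = -5.274 dB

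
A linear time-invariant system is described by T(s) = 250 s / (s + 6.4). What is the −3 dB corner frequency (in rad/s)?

For a single-pole high-pass, the −3 dB point is at the pole: ω = 6.4 rad/s.

6.4 rad/s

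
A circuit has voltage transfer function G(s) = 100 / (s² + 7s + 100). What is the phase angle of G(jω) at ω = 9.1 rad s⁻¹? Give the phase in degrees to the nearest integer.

-75°

∠[(j9.1)² + 7(j9.1) + 100] = ∠[17.19 + j63.7] = 74.90°
∠G(j9.1) = −74.90° = -74.90°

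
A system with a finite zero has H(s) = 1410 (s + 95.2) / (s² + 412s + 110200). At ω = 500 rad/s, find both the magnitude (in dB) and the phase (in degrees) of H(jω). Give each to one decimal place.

|j500 + 95.2| = √(500² + 95.2²) = 509
|(j500)² + 412(j500) + 110200| = |-1.398e+05 + j2.06e+05| = 2.49e+05
|H(j500)| = 1410 × 509 / 2.49e+05 = 2.8827
20 log₁₀(2.8827) = 9.20 dB
∠(j500 + 95.2) = arctan(500/95.2) = 79.22°
∠[(j500)² + 412(j500) + 110200] = ∠[-1.398e+05 + j2.06e+05] = 124.16°
∠H(j500) = 79.22° − 124.16° = -44.94°

|H| = 9.2 dB, ∠H = -44.9 deg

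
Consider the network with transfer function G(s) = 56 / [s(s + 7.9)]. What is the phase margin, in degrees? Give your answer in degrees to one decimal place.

Gain crossover: |G(jω)| = 1 at ω ≈ 5.74 rad/sec.
∠G(j5.74) = −90° − arctan(5.74/7.9) ≈ -125.98°
PM = 180° + (-125.98°) = 54.02°

54.0°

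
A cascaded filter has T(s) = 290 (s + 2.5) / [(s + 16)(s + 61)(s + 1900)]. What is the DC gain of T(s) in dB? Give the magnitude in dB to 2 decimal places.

-68.16 dB

T(0) = 290 × 2.5 / (16 × 61 × 1900) = 0.00039096
20 log₁₀(0.00039096) = -68.157 dB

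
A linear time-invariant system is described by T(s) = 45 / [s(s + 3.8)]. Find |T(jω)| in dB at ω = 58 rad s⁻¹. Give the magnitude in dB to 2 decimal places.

|j58 + 3.8| = √(58² + 3.8²) = 58.12
|j58| = 58
|T(j58)| = 45 / (58.12 × 58) = 0.013348
20 log₁₀(0.013348) = -37.491 dB

-37.49 dB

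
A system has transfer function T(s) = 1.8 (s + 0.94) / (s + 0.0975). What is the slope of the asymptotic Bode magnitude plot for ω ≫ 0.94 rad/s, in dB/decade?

0 dB/decade

With 1 zero and 1 pole, the high-frequency asymptotic slope is 20 × (1 − 1) = 0 dB/decade.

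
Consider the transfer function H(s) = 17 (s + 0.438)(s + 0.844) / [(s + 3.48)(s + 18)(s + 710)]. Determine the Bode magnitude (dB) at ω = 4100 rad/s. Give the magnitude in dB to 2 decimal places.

|j4100 + 0.438| = √(4100² + 0.438²) = 4100
|j4100 + 0.844| = √(4100² + 0.844²) = 4100
|j4100 + 3.48| = √(4100² + 3.48²) = 4100
|j4100 + 18| = √(4100² + 18²) = 4100
|j4100 + 710| = √(4100² + 710²) = 4161
|H(j4100)| = 17 × 4100 × 4100 / (4100 × 4100 × 4161) = 0.0040855
20 log₁₀(0.0040855) = -47.775 dB

-47.78 dB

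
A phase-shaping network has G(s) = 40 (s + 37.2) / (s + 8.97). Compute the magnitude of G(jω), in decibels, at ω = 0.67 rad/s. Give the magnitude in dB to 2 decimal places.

44.37 dB

|j0.67 + 37.2| = √(0.67² + 37.2²) = 37.21
|j0.67 + 8.97| = √(0.67² + 8.97²) = 8.995
|G(j0.67)| = 40 × 37.21 / 8.995 = 165.45
20 log₁₀(165.45) = 44.373 dB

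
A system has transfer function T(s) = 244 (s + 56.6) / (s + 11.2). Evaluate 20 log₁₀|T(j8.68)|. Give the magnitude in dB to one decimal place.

|j8.68 + 56.6| = √(8.68² + 56.6²) = 57.26
|j8.68 + 11.2| = √(8.68² + 11.2²) = 14.17
|T(j8.68)| = 244 × 57.26 / 14.17 = 986.03
20 log₁₀(986.03) = 59.88 dB

59.9 dB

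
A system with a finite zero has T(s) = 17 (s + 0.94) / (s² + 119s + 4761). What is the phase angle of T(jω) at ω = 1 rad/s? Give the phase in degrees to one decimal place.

45.3°

∠(j1 + 0.94) = arctan(1/0.94) = 46.77°
∠[(j1)² + 119(j1) + 4761] = ∠[4760 + j119] = 1.43°
∠T(j1) = 46.77° − 1.43° = 45.34°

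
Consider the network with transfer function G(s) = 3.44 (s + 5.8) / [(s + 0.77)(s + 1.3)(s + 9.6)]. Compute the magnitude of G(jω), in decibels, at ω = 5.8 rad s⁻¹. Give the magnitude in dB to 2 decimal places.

|j5.8 + 5.8| = √(5.8² + 5.8²) = 8.202
|j5.8 + 0.77| = √(5.8² + 0.77²) = 5.851
|j5.8 + 1.3| = √(5.8² + 1.3²) = 5.944
|j5.8 + 9.6| = √(5.8² + 9.6²) = 11.22
|G(j5.8)| = 3.44 × 8.202 / (5.851 × 5.944 × 11.22) = 0.072338
20 log₁₀(0.072338) = -22.813 dB

-22.81 dB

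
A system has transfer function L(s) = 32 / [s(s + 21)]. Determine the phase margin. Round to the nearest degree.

Gain crossover: |L(jω)| = 1 at ω ≈ 1.52 rad s⁻¹.
∠L(j1.52) = −90° − arctan(1.52/21) ≈ -94.14°
PM = 180° + (-94.14°) = 85.86°

86°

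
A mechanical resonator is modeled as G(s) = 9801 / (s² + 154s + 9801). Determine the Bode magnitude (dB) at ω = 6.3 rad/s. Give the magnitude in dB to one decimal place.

|(j6.3)² + 154(j6.3) + 9801| = |9761.3 + j970.2| = 9809
|G(j6.3)| = 9801 / 9809 = 0.99914
20 log₁₀(0.99914) = -0.01 dB

-0.0 dB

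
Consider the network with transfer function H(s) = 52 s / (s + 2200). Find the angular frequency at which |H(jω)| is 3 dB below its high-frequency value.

2200 rad s⁻¹

For a single-pole high-pass, the −3 dB point is at the pole: ω = 2200 rad s⁻¹.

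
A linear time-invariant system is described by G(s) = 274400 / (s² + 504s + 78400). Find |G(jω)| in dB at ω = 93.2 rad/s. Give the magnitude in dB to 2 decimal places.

10.28 dB

|(j93.2)² + 504(j93.2) + 78400| = |69714 + j46973| = 8.406e+04
|G(j93.2)| = 274400 / 8.406e+04 = 3.2642
20 log₁₀(3.2642) = 10.276 dB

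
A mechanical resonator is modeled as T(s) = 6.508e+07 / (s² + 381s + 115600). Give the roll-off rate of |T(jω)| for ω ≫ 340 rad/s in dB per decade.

With 0 zeros and 2 poles, the high-frequency asymptotic slope is 20 × (0 − 2) = -40 dB/decade.

-40 dB/decade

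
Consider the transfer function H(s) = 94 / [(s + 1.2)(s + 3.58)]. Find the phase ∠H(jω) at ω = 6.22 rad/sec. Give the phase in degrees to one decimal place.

-139.2°

∠(j6.22 + 1.2) = arctan(6.22/1.2) = 79.08°
∠(j6.22 + 3.58) = arctan(6.22/3.58) = 60.08°
∠H(j6.22) = − (79.08° + 60.08°) = -139.16°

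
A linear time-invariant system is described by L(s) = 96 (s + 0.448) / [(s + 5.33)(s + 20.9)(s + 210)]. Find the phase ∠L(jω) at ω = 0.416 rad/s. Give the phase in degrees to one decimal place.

37.2°

∠(j0.416 + 0.448) = arctan(0.416/0.448) = 42.88°
∠(j0.416 + 5.33) = arctan(0.416/5.33) = 4.46°
∠(j0.416 + 20.9) = arctan(0.416/20.9) = 1.14°
∠(j0.416 + 210) = arctan(0.416/210) = 0.11°
∠L(j0.416) = 42.88° − (4.46° + 1.14° + 0.11°) = 37.16°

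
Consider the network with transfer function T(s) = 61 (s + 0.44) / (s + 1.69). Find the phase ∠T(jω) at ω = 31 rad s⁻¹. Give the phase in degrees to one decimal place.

∠(j31 + 0.44) = arctan(31/0.44) = 89.19°
∠(j31 + 1.69) = arctan(31/1.69) = 86.88°
∠T(j31) = 89.19° − 86.88° = 2.31°

2.3°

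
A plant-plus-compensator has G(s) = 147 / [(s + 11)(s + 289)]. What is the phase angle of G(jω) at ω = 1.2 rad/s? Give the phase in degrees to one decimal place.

∠(j1.2 + 11) = arctan(1.2/11) = 6.23°
∠(j1.2 + 289) = arctan(1.2/289) = 0.24°
∠G(j1.2) = − (6.23° + 0.24°) = -6.46°

-6.5 deg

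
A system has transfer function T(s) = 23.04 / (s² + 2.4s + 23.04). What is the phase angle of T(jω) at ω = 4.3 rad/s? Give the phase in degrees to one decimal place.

-66.2°

∠[(j4.3)² + 2.4(j4.3) + 23.04] = ∠[4.55 + j10.32] = 66.21°
∠T(j4.3) = −66.21° = -66.21°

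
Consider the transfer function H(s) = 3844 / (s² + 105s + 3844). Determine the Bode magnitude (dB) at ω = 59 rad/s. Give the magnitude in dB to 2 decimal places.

|(j59)² + 105(j59) + 3844| = |363 + j6195| = 6206
|H(j59)| = 3844 / 6206 = 0.61944
20 log₁₀(0.61944) = -4.160 dB

-4.16 dB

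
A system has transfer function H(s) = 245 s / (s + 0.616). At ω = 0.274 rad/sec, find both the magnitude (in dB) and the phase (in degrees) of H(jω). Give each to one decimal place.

|H| = 40.0 dB, ∠H = 66.0°

|j0.274| = 0.274
|j0.274 + 0.616| = √(0.274² + 0.616²) = 0.6742
|H(j0.274)| = 245 × 0.274 / 0.6742 = 99.571
20 log₁₀(99.571) = 39.96 dB
∠(j0.274) = 90.00°
∠(j0.274 + 0.616) = arctan(0.274/0.616) = 23.98°
∠H(j0.274) = 90.00° − 23.98° = 66.02°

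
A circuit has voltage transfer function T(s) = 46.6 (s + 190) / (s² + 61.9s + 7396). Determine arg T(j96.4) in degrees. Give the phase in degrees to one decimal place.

∠(j96.4 + 190) = arctan(96.4/190) = 26.90°
∠[(j96.4)² + 61.9(j96.4) + 7396] = ∠[-1897 + j5967.2] = 107.64°
∠T(j96.4) = 26.90° − 107.64° = -80.73°

-80.7 deg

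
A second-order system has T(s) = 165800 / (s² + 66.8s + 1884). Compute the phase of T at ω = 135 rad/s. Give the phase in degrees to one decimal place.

-151.1°

∠[(j135)² + 66.8(j135) + 1884] = ∠[-16341 + j9018] = 151.11°
∠T(j135) = −151.11° = -151.11°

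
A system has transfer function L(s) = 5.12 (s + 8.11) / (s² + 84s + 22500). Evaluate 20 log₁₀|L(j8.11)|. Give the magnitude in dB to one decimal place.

-51.6 dB

|j8.11 + 8.11| = √(8.11² + 8.11²) = 11.47
|(j8.11)² + 84(j8.11) + 22500| = |22434 + j681.24| = 2.244e+04
|L(j8.11)| = 5.12 × 11.47 / 2.244e+04 = 0.0026163
20 log₁₀(0.0026163) = -51.65 dB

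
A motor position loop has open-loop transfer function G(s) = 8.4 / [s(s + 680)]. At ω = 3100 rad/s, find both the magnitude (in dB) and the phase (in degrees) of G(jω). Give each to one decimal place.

|G| = -121.4 dB, ∠G = -167.6°

|j3100 + 680| = √(3100² + 680²) = 3174
|j3100| = 3100
|G(j3100)| = 8.4 / (3174 × 3100) = 8.5379e-07
20 log₁₀(8.5379e-07) = -121.37 dB
∠(j3100 + 680) = arctan(3100/680) = 77.63°
∠(j3100) = 90.00°
∠G(j3100) = − (77.63° + 90.00°) = -167.63°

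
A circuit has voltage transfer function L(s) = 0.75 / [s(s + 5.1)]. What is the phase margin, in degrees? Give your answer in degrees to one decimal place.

88.3 deg

Gain crossover: |L(jω)| = 1 at ω ≈ 0.147 rad/sec.
∠L(j0.147) = −90° − arctan(0.147/5.1) ≈ -91.65°
PM = 180° + (-91.65°) = 88.35°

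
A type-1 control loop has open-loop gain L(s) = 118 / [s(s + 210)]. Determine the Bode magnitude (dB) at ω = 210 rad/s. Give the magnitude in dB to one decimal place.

|j210 + 210| = √(210² + 210²) = 297
|j210| = 210
|L(j210)| = 118 / (297 × 210) = 0.001892
20 log₁₀(0.001892) = -54.46 dB

-54.5 dB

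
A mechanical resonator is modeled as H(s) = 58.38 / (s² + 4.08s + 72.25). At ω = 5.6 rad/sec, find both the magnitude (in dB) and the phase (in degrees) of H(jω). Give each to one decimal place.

|H| = 1.9 dB, ∠H = -29.2°

|(j5.6)² + 4.08(j5.6) + 72.25| = |40.89 + j22.848| = 46.84
|H(j5.6)| = 58.38 / 46.84 = 1.2464
20 log₁₀(1.2464) = 1.91 dB
∠[(j5.6)² + 4.08(j5.6) + 72.25] = ∠[40.89 + j22.848] = 29.20°
∠H(j5.6) = −29.20° = -29.20°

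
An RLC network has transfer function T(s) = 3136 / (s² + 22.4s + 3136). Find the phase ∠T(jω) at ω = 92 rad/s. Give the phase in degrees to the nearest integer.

∠[(j92)² + 22.4(j92) + 3136] = ∠[-5328 + j2060.8] = 158.85°
∠T(j92) = −158.85° = -158.85°

-159°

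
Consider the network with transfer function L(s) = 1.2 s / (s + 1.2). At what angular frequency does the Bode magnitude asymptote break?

The single real pole at s = −1.2 gives a corner at ω = 1.2 rad/s.

1.2 rad/s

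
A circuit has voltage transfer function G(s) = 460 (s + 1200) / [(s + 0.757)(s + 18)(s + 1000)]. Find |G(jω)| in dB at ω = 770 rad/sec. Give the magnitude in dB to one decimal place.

-61.1 dB

|j770 + 1200| = √(770² + 1200²) = 1426
|j770 + 0.757| = √(770² + 0.757²) = 770
|j770 + 18| = √(770² + 18²) = 770.2
|j770 + 1000| = √(770² + 1000²) = 1262
|G(j770)| = 460 × 1426 / (770 × 770.2 × 1262) = 0.00087624
20 log₁₀(0.00087624) = -61.15 dB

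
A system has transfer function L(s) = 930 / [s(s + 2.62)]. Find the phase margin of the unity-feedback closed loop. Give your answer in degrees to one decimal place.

4.9°

Gain crossover: |L(jω)| = 1 at ω ≈ 30.4 rad s⁻¹.
∠L(j30.4) = −90° − arctan(30.4/2.62) ≈ -175.08°
PM = 180° + (-175.08°) = 4.92°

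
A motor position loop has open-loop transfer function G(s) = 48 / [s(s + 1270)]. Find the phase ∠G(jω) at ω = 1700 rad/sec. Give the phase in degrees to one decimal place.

-143.2°

∠(j1700 + 1270) = arctan(1700/1270) = 53.24°
∠(j1700) = 90.00°
∠G(j1700) = − (53.24° + 90.00°) = -143.24°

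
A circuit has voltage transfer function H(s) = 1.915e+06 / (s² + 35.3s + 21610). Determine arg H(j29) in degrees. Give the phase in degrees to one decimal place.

∠[(j29)² + 35.3(j29) + 21610] = ∠[20769 + j1023.7] = 2.82°
∠H(j29) = −2.82° = -2.82°

-2.8°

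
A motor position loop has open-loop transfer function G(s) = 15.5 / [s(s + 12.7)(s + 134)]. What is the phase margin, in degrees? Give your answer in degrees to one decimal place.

Gain crossover: |G(jω)| = 1 at ω ≈ 0.00911 rad/sec.
∠G(j0.00911) = −90° − arctan(0.00911/12.7) − arctan(0.00911/134) ≈ -90.04°
PM = 180° + (-90.04°) = 89.96°

90.0°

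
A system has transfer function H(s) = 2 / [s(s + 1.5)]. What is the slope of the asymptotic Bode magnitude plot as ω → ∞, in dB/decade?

With 0 zeros and 2 poles, the high-frequency asymptotic slope is 20 × (0 − 2) = -40 dB/decade.

-40 dB/decade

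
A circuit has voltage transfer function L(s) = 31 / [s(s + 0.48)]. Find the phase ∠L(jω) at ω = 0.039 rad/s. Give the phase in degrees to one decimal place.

∠(j0.039 + 0.48) = arctan(0.039/0.48) = 4.65°
∠(j0.039) = 90.00°
∠L(j0.039) = − (4.65° + 90.00°) = -94.65°

-94.6°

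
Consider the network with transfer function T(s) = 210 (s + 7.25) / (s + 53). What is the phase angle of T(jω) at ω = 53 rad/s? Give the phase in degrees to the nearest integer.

37 deg

∠(j53 + 7.25) = arctan(53/7.25) = 82.21°
∠(j53 + 53) = arctan(53/53) = 45.00°
∠T(j53) = 82.21° − 45.00° = 37.21°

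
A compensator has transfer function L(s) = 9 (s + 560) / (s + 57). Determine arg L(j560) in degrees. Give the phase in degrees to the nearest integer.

-39 deg

∠(j560 + 560) = arctan(560/560) = 45.00°
∠(j560 + 57) = arctan(560/57) = 84.19°
∠L(j560) = 45.00° − 84.19° = -39.19°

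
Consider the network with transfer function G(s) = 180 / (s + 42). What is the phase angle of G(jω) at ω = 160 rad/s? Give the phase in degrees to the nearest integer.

∠(j160 + 42) = arctan(160/42) = 75.29°
∠G(j160) = −75.29° = -75.29°

-75°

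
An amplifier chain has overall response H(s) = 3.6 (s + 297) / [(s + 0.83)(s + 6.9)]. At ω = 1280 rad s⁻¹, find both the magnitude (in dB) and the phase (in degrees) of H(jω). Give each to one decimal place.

|H| = -50.8 dB, ∠H = -102.7 deg

|j1280 + 297| = √(1280² + 297²) = 1314
|j1280 + 0.83| = √(1280² + 0.83²) = 1280
|j1280 + 6.9| = √(1280² + 6.9²) = 1280
|H(j1280)| = 3.6 × 1314 / (1280 × 1280) = 0.0028872
20 log₁₀(0.0028872) = -50.79 dB
∠(j1280 + 297) = arctan(1280/297) = 76.94°
∠(j1280 + 0.83) = arctan(1280/0.83) = 89.96°
∠(j1280 + 6.9) = arctan(1280/6.9) = 89.69°
∠H(j1280) = 76.94° − (89.96° + 89.69°) = -102.72°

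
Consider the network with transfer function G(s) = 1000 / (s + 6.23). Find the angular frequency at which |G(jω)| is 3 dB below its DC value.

6.23 rad/sec

For a single-pole low-pass, the −3 dB point is at the pole: ω = 6.23 rad/sec.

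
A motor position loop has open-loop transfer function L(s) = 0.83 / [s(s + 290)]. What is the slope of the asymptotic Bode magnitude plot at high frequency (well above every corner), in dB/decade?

-40 dB/decade

With 0 zeros and 2 poles, the high-frequency asymptotic slope is 20 × (0 − 2) = -40 dB/decade.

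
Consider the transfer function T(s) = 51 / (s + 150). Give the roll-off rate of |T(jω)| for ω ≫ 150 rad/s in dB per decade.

With 0 zeros and 1 pole, the high-frequency asymptotic slope is 20 × (0 − 1) = -20 dB/decade.

-20 dB/decade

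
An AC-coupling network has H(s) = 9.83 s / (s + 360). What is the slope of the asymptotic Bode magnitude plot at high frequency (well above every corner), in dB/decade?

With 1 zero and 1 pole, the high-frequency asymptotic slope is 20 × (1 − 1) = 0 dB/decade.

0 dB/decade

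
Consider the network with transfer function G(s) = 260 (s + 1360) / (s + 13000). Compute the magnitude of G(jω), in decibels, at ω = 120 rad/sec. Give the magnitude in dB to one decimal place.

28.7 dB

|j120 + 1360| = √(120² + 1360²) = 1365
|j120 + 13000| = √(120² + 13000²) = 1.3e+04
|G(j120)| = 260 × 1365 / 1.3e+04 = 27.305
20 log₁₀(27.305) = 28.72 dB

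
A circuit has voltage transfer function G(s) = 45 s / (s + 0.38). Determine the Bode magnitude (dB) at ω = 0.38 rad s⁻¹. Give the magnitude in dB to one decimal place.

30.1 dB

|j0.38| = 0.38
|j0.38 + 0.38| = √(0.38² + 0.38²) = 0.5374
|G(j0.38)| = 45 × 0.38 / 0.5374 = 31.82
20 log₁₀(31.82) = 30.05 dB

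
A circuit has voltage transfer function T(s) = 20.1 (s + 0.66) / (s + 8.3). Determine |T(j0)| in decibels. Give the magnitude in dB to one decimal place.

4.1 dB

T(0) = 20.1 × 0.66 / 8.3 = 1.5983
20 log₁₀(1.5983) = 4.07 dB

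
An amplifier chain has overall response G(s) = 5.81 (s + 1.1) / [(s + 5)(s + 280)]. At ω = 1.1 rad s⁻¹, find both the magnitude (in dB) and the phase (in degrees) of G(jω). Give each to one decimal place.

|G| = -44.0 dB, ∠G = 32.4 deg

|j1.1 + 1.1| = √(1.1² + 1.1²) = 1.556
|j1.1 + 5| = √(1.1² + 5²) = 5.12
|j1.1 + 280| = √(1.1² + 280²) = 280
|G(j1.1)| = 5.81 × 1.556 / (5.12 × 280) = 0.0063051
20 log₁₀(0.0063051) = -44.01 dB
∠(j1.1 + 1.1) = arctan(1.1/1.1) = 45.00°
∠(j1.1 + 5) = arctan(1.1/5) = 12.41°
∠(j1.1 + 280) = arctan(1.1/280) = 0.23°
∠G(j1.1) = 45.00° − (12.41° + 0.23°) = 32.37°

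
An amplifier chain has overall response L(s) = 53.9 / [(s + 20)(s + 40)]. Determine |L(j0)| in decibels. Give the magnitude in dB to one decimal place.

L(0) = 53.9 / (20 × 40) = 0.067375
20 log₁₀(0.067375) = -23.43 dB

-23.4 dB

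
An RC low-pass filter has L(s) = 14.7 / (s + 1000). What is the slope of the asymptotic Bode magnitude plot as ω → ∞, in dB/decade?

With 0 zeros and 1 pole, the high-frequency asymptotic slope is 20 × (0 − 1) = -20 dB/decade.

-20 dB/decade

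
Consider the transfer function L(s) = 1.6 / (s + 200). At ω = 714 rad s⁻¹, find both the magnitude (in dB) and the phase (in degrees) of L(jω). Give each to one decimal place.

|L| = -53.3 dB, ∠L = -74.4°

|j714 + 200| = √(714² + 200²) = 741.5
|L(j714)| = 1.6 / 741.5 = 0.0021578
20 log₁₀(0.0021578) = -53.32 dB
∠(j714 + 200) = arctan(714/200) = 74.35°
∠L(j714) = −74.35° = -74.35°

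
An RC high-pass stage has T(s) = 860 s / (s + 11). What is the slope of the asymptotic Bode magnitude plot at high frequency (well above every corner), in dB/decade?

With 1 zero and 1 pole, the high-frequency asymptotic slope is 20 × (1 − 1) = 0 dB/decade.

0 dB/decade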